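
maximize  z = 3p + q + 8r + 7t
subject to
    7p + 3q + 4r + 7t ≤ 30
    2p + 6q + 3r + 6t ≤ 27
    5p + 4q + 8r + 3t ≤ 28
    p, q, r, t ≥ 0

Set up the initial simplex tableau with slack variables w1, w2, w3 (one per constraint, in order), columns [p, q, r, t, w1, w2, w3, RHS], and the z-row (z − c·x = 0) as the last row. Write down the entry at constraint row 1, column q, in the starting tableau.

3

Constraint 1 has coefficient 3 on q.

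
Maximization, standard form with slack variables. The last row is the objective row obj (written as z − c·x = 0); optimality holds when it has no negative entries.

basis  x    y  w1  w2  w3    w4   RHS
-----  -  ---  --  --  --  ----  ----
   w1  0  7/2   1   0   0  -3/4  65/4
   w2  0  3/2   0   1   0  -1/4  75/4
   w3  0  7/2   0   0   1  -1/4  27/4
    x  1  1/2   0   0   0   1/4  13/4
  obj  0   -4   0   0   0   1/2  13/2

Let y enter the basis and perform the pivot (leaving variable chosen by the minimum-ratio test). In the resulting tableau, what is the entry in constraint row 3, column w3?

Ratio test on column y — row 1: (65/4)/(7/2) = 65/14; row 2: (75/4)/(3/2) = 25/2; row 3: (27/4)/(7/2) = 27/14; row 4: (13/4)/(1/2) = 13/2. Minimum is 27/14 at row 3 (w3 leaves); pivot element 7/2.
Divide row 3 by 7/2; eliminate column y from the other rows.
In the new row 3, the w3 entry is the old entry divided by the pivot: 1/(7/2) = 2/7.

2/7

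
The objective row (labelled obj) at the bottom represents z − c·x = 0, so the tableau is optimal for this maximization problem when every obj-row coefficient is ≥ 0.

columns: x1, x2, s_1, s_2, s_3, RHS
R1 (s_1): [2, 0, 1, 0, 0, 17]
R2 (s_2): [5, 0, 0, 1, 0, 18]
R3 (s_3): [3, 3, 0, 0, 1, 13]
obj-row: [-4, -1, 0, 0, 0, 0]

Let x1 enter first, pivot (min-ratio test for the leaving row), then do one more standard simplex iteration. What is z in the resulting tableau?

Ratio test on column x1 — row 1: 17/2 = 17/2; row 2: 18/5 = 18/5; row 3: 13/3 = 13/3. Minimum is 18/5 at row 2 (s_2 leaves); pivot element 5.
Pivot on row 2; the obj-row RHS becomes 0 − (-4)·(18/5) = 72/5.
Next entering variable (most negative obj-row entry -1): x2.
Ratio test on column x2 — row 1: entry 0 ≤ 0; row 2: entry 0 ≤ 0; row 3: (11/5)/3 = 11/15. Minimum is 11/15 at row 3 (s_3 leaves); pivot element 3.
After the second pivot the obj-row RHS is 72/5 − (-1)·(11/15) = 227/15.

227/15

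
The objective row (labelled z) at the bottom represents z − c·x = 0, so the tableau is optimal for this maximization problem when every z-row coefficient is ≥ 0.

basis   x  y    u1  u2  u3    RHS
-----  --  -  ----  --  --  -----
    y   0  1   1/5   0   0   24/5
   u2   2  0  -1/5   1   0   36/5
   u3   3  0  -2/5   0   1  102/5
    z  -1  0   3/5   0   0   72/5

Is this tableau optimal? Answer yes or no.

The z-row has a negative entry -1 in column x, so it is not optimal.

no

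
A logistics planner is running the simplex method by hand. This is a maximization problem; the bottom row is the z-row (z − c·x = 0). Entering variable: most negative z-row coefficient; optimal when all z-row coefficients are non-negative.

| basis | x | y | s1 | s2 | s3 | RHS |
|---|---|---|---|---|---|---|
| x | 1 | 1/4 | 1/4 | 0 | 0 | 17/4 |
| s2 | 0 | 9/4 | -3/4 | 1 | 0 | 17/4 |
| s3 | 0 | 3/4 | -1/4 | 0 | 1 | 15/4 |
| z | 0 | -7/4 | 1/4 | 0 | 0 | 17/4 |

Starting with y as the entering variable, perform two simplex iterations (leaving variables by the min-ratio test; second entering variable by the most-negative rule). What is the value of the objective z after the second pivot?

Ratio test on column y — row 1: (17/4)/(1/4) = 17; row 2: (17/4)/(9/4) = 17/9; row 3: (15/4)/(3/4) = 5. Minimum is 17/9 at row 2 (s2 leaves); pivot element 9/4.
Pivot on row 2; the z-row RHS becomes 17/4 − (-7/4)·(17/9) = 68/9.
Next entering variable (most negative z-row entry -1/3): s1.
Ratio test on column s1 — row 1: (34/9)/(1/3) = 34/3; row 2: entry -1/3 ≤ 0; row 3: entry 0 ≤ 0. Minimum is 34/3 at row 1 (x leaves); pivot element 1/3.
After the second pivot the z-row RHS is 68/9 − (-1/3)·(34/3) = 34/3.

34/3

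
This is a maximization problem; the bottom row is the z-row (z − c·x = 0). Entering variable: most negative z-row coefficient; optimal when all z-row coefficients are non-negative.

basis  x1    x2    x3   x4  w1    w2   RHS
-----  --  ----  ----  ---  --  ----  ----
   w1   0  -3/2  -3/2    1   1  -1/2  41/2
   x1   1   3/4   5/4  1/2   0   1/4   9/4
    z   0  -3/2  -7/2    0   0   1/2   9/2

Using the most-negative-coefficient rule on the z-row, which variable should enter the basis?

x3

Negative z-row entries: x2: -3/2, x3: -7/2.
The most negative is -7/2 in column x3, so x3 enters.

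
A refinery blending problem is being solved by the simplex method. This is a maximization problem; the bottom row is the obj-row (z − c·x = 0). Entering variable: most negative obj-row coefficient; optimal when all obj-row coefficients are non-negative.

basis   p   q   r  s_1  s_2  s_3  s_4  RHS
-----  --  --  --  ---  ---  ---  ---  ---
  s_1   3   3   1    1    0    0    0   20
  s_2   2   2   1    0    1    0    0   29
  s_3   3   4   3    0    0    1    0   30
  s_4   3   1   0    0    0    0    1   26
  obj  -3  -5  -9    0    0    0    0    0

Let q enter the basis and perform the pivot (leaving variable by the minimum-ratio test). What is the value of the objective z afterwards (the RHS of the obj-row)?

100/3

Ratio test on column q — row 1: 20/3 = 20/3; row 2: 29/2 = 29/2; row 3: 30/4 = 15/2; row 4: 26/1 = 26. Minimum is 20/3 at row 1 (s_1 leaves); pivot element 3.
Pivot on row 1; the obj-row RHS becomes 0 − (-5)·(20/3) = 100/3.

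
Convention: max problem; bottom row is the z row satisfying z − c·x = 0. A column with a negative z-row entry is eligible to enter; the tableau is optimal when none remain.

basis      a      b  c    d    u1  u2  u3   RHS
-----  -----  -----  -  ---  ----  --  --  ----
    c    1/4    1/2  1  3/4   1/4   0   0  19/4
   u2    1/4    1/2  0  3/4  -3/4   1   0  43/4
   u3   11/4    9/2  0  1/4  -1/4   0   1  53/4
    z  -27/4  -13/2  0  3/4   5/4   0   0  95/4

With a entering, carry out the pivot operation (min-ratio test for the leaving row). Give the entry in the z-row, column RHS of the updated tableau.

Ratio test on column a — row 1: (19/4)/(1/4) = 19; row 2: (43/4)/(1/4) = 43; row 3: (53/4)/(11/4) = 53/11. Minimum is 53/11 at row 3 (u3 leaves); pivot element 11/4.
Divide row 3 by 11/4; eliminate column a from the other rows.
z-row update in column RHS: 95/4 − (-27/4)·(53/11) = 619/11.

619/11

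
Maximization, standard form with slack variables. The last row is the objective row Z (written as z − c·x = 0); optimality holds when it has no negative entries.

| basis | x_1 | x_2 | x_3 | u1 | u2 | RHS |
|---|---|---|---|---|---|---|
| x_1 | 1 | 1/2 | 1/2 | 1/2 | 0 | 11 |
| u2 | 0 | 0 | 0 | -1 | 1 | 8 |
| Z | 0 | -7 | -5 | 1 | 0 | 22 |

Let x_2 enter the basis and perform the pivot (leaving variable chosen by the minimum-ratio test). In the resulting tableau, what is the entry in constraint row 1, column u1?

Ratio test on column x_2 — row 1: 11/(1/2) = 22; row 2: entry 0 ≤ 0. Minimum is 22 at row 1 (x_1 leaves); pivot element 1/2.
Divide row 1 by 1/2; eliminate column x_2 from the other rows.
In the new row 1, the u1 entry is the old entry divided by the pivot: (1/2)/(1/2) = 1.

1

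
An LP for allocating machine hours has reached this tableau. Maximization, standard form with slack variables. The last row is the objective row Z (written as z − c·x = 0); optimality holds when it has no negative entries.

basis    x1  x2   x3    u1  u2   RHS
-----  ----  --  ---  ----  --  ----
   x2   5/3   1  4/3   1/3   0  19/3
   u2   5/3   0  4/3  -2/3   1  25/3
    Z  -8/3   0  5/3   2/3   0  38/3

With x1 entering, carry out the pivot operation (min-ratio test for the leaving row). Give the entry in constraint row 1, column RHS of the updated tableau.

19/5

Ratio test on column x1 — row 1: (19/3)/(5/3) = 19/5; row 2: (25/3)/(5/3) = 5. Minimum is 19/5 at row 1 (x2 leaves); pivot element 5/3.
Divide row 1 by 5/3; eliminate column x1 from the other rows.
In the new row 1, the RHS entry is the old entry divided by the pivot: (19/3)/(5/3) = 19/5.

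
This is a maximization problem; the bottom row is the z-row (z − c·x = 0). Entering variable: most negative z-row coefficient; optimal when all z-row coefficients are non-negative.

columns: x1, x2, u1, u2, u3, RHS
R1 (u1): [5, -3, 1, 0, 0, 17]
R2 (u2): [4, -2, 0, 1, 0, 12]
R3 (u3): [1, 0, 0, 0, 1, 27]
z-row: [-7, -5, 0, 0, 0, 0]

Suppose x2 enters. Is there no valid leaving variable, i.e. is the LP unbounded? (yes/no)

Every constraint-row entry in column x2 is ≤ 0, so increasing x2 is unbounded.

yes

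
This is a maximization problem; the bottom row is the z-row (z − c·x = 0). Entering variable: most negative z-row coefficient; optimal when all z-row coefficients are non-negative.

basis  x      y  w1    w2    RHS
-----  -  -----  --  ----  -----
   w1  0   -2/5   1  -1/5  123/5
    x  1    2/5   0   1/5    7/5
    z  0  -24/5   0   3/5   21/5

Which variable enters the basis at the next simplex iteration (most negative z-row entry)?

Negative z-row entries: y: -24/5.
The most negative is -24/5 in column y, so y enters.

y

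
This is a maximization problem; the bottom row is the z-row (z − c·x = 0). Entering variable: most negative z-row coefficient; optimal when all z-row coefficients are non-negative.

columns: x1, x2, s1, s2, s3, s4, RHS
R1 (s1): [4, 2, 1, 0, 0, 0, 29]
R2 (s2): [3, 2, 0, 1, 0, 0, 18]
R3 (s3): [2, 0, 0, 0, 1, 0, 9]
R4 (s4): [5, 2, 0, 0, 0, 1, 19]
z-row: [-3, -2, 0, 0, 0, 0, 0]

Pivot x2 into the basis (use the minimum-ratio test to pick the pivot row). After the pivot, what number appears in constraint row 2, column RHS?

Ratio test on column x2 — row 1: 29/2 = 29/2; row 2: 18/2 = 9; row 3: entry 0 ≤ 0; row 4: 19/2 = 19/2. Minimum is 9 at row 2 (s2 leaves); pivot element 2.
Divide row 2 by 2; eliminate column x2 from the other rows.
In the new row 2, the RHS entry is the old entry divided by the pivot: 18/2 = 9.

9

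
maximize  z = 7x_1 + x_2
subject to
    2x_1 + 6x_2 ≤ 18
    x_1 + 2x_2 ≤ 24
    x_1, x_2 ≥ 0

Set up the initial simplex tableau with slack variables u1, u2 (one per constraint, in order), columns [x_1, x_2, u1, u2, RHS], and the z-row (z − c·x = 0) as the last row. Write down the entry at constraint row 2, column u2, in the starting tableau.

1

Slack u2 belongs to constraint 2; its column is the unit vector e_2, so the entry in row 2 is 1.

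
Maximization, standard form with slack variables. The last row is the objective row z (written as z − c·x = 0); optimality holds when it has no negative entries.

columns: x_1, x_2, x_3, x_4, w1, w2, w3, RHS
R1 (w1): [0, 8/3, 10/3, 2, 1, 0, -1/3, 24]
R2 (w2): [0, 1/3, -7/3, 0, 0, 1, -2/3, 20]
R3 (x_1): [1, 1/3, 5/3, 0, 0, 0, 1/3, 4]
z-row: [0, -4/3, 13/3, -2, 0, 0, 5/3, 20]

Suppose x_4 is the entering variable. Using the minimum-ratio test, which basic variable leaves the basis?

w1

Column x_4 entries and ratios — w1: 24/2 = 12; w2: 0 ≤ 0, skip; x_1: 0 ≤ 0, skip.
Smallest ratio is 12 in the row of w1, so w1 leaves.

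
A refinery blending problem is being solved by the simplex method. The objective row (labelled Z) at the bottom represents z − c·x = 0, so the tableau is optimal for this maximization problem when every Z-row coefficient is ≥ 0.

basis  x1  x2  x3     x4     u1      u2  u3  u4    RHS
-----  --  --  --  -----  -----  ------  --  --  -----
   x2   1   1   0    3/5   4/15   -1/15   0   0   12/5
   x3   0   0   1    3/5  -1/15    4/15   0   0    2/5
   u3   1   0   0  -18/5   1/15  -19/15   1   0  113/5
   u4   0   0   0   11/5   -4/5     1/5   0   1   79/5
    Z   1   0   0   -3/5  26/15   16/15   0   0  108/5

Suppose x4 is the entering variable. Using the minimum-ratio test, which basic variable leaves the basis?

x3

Column x4 entries and ratios — x2: (12/5)/(3/5) = 4; x3: (2/5)/(3/5) = 2/3; u3: -18/5 ≤ 0, skip; u4: (79/5)/(11/5) = 79/11.
Smallest ratio is 2/3 in the row of x3, so x3 leaves.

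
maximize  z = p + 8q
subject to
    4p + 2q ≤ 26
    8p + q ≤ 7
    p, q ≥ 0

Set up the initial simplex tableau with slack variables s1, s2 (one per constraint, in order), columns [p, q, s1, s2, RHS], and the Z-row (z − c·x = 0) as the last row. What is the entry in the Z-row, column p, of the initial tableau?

-1

The Z-row carries the negated objective coefficients: the p entry is -1.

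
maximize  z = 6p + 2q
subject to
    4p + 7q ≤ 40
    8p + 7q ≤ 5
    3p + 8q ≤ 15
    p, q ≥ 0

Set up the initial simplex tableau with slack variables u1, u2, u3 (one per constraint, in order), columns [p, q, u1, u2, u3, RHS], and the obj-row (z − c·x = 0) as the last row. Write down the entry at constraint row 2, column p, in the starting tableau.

8

Constraint 2 has coefficient 8 on p.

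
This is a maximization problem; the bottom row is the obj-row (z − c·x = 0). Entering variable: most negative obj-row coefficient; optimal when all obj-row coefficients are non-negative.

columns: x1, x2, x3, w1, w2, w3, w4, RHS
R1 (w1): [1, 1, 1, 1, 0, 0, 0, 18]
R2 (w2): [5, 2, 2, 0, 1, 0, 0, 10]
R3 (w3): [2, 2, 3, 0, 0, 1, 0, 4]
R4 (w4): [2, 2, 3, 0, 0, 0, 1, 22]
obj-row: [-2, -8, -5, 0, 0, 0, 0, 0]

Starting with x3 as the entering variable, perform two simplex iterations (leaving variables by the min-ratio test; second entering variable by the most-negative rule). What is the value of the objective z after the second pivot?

16

Ratio test on column x3 — row 1: 18/1 = 18; row 2: 10/2 = 5; row 3: 4/3 = 4/3; row 4: 22/3 = 22/3. Minimum is 4/3 at row 3 (w3 leaves); pivot element 3.
Pivot on row 3; the obj-row RHS becomes 0 − (-5)·(4/3) = 20/3.
Next entering variable (most negative obj-row entry -14/3): x2.
Ratio test on column x2 — row 1: (50/3)/(1/3) = 50; row 2: (22/3)/(2/3) = 11; row 3: (4/3)/(2/3) = 2; row 4: entry 0 ≤ 0. Minimum is 2 at row 3 (x3 leaves); pivot element 2/3.
After the second pivot the obj-row RHS is 20/3 − (-14/3)·2 = 16.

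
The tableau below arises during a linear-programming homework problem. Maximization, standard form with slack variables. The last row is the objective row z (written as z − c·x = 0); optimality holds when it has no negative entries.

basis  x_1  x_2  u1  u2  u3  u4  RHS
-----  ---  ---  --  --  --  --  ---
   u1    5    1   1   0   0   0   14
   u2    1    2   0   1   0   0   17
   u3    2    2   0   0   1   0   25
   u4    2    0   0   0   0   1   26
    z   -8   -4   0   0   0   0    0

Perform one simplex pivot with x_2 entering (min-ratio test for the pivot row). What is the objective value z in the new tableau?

Ratio test on column x_2 — row 1: 14/1 = 14; row 2: 17/2 = 17/2; row 3: 25/2 = 25/2; row 4: entry 0 ≤ 0. Minimum is 17/2 at row 2 (u2 leaves); pivot element 2.
Pivot on row 2; the z-row RHS becomes 0 − (-4)·(17/2) = 34.

34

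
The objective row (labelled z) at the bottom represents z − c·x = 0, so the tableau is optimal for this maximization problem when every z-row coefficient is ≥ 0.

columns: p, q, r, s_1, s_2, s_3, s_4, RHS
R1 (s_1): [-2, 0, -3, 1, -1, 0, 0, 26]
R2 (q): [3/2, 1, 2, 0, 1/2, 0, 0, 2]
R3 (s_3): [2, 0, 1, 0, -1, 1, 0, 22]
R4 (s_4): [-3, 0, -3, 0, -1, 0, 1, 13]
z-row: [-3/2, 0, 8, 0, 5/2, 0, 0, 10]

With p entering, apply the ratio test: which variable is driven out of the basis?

q

Column p entries and ratios — s_1: -2 ≤ 0, skip; q: 2/(3/2) = 4/3; s_3: 22/2 = 11; s_4: -3 ≤ 0, skip.
Smallest ratio is 4/3 in the row of q, so q leaves.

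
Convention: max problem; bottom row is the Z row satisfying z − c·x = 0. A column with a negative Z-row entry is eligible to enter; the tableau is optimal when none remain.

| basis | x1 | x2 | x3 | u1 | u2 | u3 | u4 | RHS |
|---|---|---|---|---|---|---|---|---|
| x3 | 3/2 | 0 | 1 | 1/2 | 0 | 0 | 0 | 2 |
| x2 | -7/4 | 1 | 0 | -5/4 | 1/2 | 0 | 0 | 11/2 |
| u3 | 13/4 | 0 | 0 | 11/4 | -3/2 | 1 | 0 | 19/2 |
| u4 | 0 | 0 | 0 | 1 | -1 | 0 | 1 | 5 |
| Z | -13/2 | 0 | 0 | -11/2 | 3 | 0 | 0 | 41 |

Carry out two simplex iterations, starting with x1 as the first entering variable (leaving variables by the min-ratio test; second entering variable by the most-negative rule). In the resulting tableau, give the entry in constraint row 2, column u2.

Ratio test on column x1 — row 1: 2/(3/2) = 4/3; row 2: entry -7/4 ≤ 0; row 3: (19/2)/(13/4) = 38/13; row 4: entry 0 ≤ 0. Minimum is 4/3 at row 1 (x3 leaves); pivot element 3/2.
Divide row 1 by 3/2; eliminate column x1 from the other rows.
Second iteration: most negative Z-row entry is -10/3 in column u1, so u1 enters.
Ratio test on column u1 — row 1: (4/3)/(1/3) = 4; row 2: entry -2/3 ≤ 0; row 3: (31/6)/(5/3) = 31/10; row 4: 5/1 = 5. Minimum is 31/10 at row 3 (u3 leaves); pivot element 5/3.
Divide row 3 by 5/3; eliminate column u1 from the other rows.
After both pivots, the entry at constraint row 2, column u2 is -1/10.

-1/10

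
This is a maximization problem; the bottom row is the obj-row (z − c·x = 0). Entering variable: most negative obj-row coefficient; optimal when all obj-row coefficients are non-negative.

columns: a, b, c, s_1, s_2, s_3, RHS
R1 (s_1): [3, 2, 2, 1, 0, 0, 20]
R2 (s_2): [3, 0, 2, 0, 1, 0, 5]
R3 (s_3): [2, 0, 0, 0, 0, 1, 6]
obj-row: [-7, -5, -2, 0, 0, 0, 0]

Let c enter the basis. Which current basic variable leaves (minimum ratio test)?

Column c entries and ratios — s_1: 20/2 = 10; s_2: 5/2 = 5/2; s_3: 0 ≤ 0, skip.
Smallest ratio is 5/2 in the row of s_2, so s_2 leaves.

s_2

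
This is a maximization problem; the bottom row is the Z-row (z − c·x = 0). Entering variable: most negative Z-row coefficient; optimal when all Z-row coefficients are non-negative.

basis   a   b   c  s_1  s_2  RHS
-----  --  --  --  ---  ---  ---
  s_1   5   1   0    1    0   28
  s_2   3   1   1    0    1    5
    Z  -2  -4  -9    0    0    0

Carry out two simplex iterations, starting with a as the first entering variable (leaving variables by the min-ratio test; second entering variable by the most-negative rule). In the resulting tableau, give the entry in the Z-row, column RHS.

45

Ratio test on column a — row 1: 28/5 = 28/5; row 2: 5/3 = 5/3. Minimum is 5/3 at row 2 (s_2 leaves); pivot element 3.
Divide row 2 by 3; eliminate column a from the other rows.
Second iteration: most negative Z-row entry is -25/3 in column c, so c enters.
Ratio test on column c — row 1: entry -5/3 ≤ 0; row 2: (5/3)/(1/3) = 5. Minimum is 5 at row 2 (a leaves); pivot element 1/3.
Divide row 2 by 1/3; eliminate column c from the other rows.
After both pivots, the entry at the Z-row, column RHS is 45.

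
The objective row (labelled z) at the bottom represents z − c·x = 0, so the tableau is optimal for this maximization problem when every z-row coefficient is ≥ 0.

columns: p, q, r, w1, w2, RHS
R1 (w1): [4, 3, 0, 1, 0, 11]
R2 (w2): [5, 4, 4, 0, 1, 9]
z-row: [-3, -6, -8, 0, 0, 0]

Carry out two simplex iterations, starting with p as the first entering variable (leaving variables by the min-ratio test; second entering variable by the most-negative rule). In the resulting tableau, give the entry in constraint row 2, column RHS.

Ratio test on column p — row 1: 11/4 = 11/4; row 2: 9/5 = 9/5. Minimum is 9/5 at row 2 (w2 leaves); pivot element 5.
Divide row 2 by 5; eliminate column p from the other rows.
Second iteration: most negative z-row entry is -28/5 in column r, so r enters.
Ratio test on column r — row 1: entry -16/5 ≤ 0; row 2: (9/5)/(4/5) = 9/4. Minimum is 9/4 at row 2 (p leaves); pivot element 4/5.
Divide row 2 by 4/5; eliminate column r from the other rows.
After both pivots, the entry at constraint row 2, column RHS is 9/4.

9/4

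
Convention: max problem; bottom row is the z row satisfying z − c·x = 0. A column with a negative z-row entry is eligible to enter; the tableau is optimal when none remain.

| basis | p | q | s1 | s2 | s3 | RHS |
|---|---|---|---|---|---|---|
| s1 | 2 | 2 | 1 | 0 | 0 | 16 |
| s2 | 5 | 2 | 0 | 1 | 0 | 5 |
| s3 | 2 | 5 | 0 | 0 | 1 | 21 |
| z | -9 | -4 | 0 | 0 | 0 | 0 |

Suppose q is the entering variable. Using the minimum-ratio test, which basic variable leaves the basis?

Column q entries and ratios — s1: 16/2 = 8; s2: 5/2 = 5/2; s3: 21/5 = 21/5.
Smallest ratio is 5/2 in the row of s2, so s2 leaves.

s2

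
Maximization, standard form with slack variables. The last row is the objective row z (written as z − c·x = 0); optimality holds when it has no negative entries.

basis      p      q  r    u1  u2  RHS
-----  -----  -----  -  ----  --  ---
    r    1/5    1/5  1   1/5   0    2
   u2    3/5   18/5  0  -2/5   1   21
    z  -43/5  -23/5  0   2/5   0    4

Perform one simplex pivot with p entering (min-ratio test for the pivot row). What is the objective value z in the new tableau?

Ratio test on column p — row 1: 2/(1/5) = 10; row 2: 21/(3/5) = 35. Minimum is 10 at row 1 (r leaves); pivot element 1/5.
Pivot on row 1; the z-row RHS becomes 4 − (-43/5)·10 = 90.

90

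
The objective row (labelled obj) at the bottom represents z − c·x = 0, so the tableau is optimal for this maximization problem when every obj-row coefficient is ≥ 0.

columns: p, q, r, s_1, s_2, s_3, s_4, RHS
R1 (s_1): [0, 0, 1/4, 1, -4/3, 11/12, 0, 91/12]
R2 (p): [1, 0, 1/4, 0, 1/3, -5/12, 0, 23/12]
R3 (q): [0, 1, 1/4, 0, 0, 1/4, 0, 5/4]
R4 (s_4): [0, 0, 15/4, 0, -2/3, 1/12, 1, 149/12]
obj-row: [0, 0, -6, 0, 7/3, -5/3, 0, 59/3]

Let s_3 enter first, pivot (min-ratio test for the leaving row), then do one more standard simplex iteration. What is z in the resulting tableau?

464/11

Ratio test on column s_3 — row 1: (91/12)/(11/12) = 91/11; row 2: entry -5/12 ≤ 0; row 3: (5/4)/(1/4) = 5; row 4: (149/12)/(1/12) = 149. Minimum is 5 at row 3 (q leaves); pivot element 1/4.
Pivot on row 3; the obj-row RHS becomes 59/3 − (-5/3)·5 = 28.
Next entering variable (most negative obj-row entry -13/3): r.
Ratio test on column r — row 1: entry -2/3 ≤ 0; row 2: 4/(2/3) = 6; row 3: 5/1 = 5; row 4: 12/(11/3) = 36/11. Minimum is 36/11 at row 4 (s_4 leaves); pivot element 11/3.
After the second pivot the obj-row RHS is 28 − (-13/3)·(36/11) = 464/11.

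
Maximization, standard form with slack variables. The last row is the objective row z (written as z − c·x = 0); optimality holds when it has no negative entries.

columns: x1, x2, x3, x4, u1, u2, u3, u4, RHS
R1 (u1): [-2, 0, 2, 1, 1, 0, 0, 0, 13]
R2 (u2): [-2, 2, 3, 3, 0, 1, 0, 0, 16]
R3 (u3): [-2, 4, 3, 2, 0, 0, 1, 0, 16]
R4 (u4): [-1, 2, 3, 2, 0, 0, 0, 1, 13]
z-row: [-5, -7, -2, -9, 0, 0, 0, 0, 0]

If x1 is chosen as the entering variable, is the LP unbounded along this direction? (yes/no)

yes

Every constraint-row entry in column x1 is ≤ 0, so increasing x1 is unbounded.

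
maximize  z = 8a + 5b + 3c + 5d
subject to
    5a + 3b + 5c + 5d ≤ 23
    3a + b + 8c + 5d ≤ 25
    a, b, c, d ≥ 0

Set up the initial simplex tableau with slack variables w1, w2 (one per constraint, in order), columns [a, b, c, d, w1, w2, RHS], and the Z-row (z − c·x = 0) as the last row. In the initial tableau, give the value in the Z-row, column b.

-5

The Z-row carries the negated objective coefficients: the b entry is -5.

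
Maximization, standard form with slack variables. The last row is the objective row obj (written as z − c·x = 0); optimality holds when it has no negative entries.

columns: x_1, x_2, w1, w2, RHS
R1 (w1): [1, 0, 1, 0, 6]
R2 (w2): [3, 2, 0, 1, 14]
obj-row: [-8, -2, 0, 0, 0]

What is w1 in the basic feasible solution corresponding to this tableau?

6

w1 is basic (row 1); its value is the RHS of that row, 6.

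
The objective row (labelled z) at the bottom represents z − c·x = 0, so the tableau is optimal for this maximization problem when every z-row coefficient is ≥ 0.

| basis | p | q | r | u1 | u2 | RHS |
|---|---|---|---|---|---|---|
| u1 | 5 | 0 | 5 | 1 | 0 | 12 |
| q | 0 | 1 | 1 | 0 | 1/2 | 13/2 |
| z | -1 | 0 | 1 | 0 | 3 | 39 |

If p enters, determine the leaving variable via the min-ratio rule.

Column p entries and ratios — u1: 12/5 = 12/5; q: 0 ≤ 0, skip.
Smallest ratio is 12/5 in the row of u1, so u1 leaves.

u1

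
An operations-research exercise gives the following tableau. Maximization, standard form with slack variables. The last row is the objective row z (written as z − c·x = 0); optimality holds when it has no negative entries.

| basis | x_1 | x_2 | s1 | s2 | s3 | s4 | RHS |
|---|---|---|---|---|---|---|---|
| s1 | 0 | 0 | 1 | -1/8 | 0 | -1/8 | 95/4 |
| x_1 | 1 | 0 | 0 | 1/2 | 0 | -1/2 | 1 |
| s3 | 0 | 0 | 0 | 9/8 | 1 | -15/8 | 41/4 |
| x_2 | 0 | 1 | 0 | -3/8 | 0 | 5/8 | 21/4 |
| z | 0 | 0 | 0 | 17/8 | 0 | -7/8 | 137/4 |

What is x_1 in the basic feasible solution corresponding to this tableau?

x_1 is basic (row 2); its value is the RHS of that row, 1.

1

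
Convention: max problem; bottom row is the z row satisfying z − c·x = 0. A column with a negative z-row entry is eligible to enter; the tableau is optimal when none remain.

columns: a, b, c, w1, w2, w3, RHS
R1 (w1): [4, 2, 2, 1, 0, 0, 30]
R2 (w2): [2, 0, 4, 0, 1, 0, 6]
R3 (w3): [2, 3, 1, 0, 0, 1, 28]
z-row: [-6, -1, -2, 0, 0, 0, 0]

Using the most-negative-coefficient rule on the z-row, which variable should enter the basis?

Negative z-row entries: a: -6, b: -1, c: -2.
The most negative is -6 in column a, so a enters.

a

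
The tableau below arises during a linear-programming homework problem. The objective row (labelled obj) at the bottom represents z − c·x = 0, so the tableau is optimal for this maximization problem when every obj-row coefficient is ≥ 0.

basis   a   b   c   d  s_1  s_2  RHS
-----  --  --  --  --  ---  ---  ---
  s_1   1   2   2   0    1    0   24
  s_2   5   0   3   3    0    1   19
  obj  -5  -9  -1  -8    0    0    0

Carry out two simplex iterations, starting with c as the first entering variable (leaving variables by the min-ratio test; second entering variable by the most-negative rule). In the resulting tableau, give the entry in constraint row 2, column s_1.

Ratio test on column c — row 1: 24/2 = 12; row 2: 19/3 = 19/3. Minimum is 19/3 at row 2 (s_2 leaves); pivot element 3.
Divide row 2 by 3; eliminate column c from the other rows.
Second iteration: most negative obj-row entry is -9 in column b, so b enters.
Ratio test on column b — row 1: (34/3)/2 = 17/3; row 2: entry 0 ≤ 0. Minimum is 17/3 at row 1 (s_1 leaves); pivot element 2.
Divide row 1 by 2; eliminate column b from the other rows.
After both pivots, the entry at constraint row 2, column s_1 is 0.

0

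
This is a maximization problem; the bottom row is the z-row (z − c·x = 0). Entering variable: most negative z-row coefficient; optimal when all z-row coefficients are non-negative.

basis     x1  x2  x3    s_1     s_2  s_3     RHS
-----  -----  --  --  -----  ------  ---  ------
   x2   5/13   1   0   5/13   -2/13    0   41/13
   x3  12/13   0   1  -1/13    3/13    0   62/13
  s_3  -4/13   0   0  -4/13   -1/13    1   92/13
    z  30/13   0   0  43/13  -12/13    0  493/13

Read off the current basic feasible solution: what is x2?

x2 is basic (row 1); its value is the RHS of that row, 41/13.

41/13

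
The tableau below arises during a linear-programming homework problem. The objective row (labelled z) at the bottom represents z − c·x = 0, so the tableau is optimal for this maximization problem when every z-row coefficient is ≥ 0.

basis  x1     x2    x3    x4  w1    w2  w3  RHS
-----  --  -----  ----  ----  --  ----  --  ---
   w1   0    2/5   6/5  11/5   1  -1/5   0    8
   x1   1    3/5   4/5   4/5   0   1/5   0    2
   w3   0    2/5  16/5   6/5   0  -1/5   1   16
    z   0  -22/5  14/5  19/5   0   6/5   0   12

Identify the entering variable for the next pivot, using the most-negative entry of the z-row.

x2

Negative z-row entries: x2: -22/5.
The most negative is -22/5 in column x2, so x2 enters.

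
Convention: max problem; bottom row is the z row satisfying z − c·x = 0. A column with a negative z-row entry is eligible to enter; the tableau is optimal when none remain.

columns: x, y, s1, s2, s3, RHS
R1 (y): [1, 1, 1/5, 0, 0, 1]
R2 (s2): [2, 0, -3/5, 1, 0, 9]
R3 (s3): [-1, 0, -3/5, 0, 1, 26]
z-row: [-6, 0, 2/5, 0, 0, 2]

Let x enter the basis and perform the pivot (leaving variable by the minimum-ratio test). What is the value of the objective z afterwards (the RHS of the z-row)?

8

Ratio test on column x — row 1: 1/1 = 1; row 2: 9/2 = 9/2; row 3: entry -1 ≤ 0. Minimum is 1 at row 1 (y leaves); pivot element 1.
Pivot on row 1; the z-row RHS becomes 2 − (-6)·1 = 8.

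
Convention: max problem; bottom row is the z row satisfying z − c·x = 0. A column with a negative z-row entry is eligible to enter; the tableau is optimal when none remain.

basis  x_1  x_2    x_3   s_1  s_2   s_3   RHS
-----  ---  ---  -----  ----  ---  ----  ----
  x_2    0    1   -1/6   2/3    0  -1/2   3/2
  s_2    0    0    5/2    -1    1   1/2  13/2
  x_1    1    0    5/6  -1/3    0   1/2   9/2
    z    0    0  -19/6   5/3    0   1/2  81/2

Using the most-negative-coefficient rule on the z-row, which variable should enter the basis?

x_3

Negative z-row entries: x_3: -19/6.
The most negative is -19/6 in column x_3, so x_3 enters.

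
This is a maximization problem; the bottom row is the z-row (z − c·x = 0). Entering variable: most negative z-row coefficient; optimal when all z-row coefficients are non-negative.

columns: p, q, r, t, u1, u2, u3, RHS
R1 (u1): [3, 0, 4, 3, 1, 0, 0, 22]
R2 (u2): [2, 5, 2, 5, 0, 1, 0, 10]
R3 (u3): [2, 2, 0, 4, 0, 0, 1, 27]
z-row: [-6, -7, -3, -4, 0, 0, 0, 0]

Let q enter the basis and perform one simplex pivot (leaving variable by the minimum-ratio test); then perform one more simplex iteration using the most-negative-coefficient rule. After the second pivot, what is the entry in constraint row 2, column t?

Ratio test on column q — row 1: entry 0 ≤ 0; row 2: 10/5 = 2; row 3: 27/2 = 27/2. Minimum is 2 at row 2 (u2 leaves); pivot element 5.
Divide row 2 by 5; eliminate column q from the other rows.
Second iteration: most negative z-row entry is -16/5 in column p, so p enters.
Ratio test on column p — row 1: 22/3 = 22/3; row 2: 2/(2/5) = 5; row 3: 23/(6/5) = 115/6. Minimum is 5 at row 2 (q leaves); pivot element 2/5.
Divide row 2 by 2/5; eliminate column p from the other rows.
After both pivots, the entry at constraint row 2, column t is 5/2.

5/2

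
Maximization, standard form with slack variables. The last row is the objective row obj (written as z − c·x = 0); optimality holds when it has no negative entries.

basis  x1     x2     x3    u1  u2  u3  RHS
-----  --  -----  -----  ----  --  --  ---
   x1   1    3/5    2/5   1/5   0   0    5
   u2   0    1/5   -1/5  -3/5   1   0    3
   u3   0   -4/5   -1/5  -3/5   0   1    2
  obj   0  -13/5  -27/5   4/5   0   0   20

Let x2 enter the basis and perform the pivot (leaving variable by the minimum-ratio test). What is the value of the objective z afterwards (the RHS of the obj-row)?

Ratio test on column x2 — row 1: 5/(3/5) = 25/3; row 2: 3/(1/5) = 15; row 3: entry -4/5 ≤ 0. Minimum is 25/3 at row 1 (x1 leaves); pivot element 3/5.
Pivot on row 1; the obj-row RHS becomes 20 − (-13/5)·(25/3) = 125/3.

125/3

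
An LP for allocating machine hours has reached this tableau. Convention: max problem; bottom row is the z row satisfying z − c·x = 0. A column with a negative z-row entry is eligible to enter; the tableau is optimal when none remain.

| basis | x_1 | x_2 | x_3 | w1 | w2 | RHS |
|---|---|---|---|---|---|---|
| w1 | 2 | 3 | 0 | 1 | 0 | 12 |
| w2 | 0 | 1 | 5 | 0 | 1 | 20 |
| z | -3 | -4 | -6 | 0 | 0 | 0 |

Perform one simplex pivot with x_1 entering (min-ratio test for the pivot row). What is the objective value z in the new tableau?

18

Ratio test on column x_1 — row 1: 12/2 = 6; row 2: entry 0 ≤ 0. Minimum is 6 at row 1 (w1 leaves); pivot element 2.
Pivot on row 1; the z-row RHS becomes 0 − (-3)·6 = 18.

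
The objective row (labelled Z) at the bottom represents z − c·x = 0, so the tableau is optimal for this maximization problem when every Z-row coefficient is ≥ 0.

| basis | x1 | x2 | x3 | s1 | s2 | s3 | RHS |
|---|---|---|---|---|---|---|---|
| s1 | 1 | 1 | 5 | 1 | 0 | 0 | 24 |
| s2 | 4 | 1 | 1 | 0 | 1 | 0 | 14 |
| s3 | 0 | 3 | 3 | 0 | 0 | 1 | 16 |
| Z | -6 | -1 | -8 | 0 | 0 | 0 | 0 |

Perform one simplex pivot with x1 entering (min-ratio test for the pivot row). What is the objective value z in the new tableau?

Ratio test on column x1 — row 1: 24/1 = 24; row 2: 14/4 = 7/2; row 3: entry 0 ≤ 0. Minimum is 7/2 at row 2 (s2 leaves); pivot element 4.
Pivot on row 2; the Z-row RHS becomes 0 − (-6)·(7/2) = 21.

21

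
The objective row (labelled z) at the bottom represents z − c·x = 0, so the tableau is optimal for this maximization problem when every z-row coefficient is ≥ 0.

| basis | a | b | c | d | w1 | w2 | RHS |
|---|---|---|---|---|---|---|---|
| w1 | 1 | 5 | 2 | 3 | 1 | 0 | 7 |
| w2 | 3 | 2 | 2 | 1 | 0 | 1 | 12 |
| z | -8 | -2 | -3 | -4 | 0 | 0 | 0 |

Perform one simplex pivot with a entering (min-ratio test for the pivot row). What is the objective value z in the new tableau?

32

Ratio test on column a — row 1: 7/1 = 7; row 2: 12/3 = 4. Minimum is 4 at row 2 (w2 leaves); pivot element 3.
Pivot on row 2; the z-row RHS becomes 0 − (-8)·4 = 32.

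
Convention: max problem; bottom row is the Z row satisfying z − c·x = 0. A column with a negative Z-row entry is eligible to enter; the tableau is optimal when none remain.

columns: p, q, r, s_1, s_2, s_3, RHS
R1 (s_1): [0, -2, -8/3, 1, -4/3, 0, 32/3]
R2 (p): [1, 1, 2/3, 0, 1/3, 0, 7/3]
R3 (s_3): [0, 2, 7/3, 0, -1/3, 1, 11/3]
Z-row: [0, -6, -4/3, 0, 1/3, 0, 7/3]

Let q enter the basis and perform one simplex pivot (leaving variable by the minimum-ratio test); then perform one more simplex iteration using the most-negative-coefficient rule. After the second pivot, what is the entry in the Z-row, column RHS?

Ratio test on column q — row 1: entry -2 ≤ 0; row 2: (7/3)/1 = 7/3; row 3: (11/3)/2 = 11/6. Minimum is 11/6 at row 3 (s_3 leaves); pivot element 2.
Divide row 3 by 2; eliminate column q from the other rows.
Second iteration: most negative Z-row entry is -2/3 in column s_2, so s_2 enters.
Ratio test on column s_2 — row 1: entry -5/3 ≤ 0; row 2: (1/2)/(1/2) = 1; row 3: entry -1/6 ≤ 0. Minimum is 1 at row 2 (p leaves); pivot element 1/2.
Divide row 2 by 1/2; eliminate column s_2 from the other rows.
After both pivots, the entry at the Z-row, column RHS is 14.

14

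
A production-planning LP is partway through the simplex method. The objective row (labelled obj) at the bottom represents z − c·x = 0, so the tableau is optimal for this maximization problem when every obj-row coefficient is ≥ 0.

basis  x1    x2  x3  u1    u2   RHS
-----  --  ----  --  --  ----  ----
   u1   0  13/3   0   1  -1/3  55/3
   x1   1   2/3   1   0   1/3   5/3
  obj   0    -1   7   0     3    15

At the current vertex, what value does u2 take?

u2 is not in the basis, so in the current basic feasible solution u2 = 0.

0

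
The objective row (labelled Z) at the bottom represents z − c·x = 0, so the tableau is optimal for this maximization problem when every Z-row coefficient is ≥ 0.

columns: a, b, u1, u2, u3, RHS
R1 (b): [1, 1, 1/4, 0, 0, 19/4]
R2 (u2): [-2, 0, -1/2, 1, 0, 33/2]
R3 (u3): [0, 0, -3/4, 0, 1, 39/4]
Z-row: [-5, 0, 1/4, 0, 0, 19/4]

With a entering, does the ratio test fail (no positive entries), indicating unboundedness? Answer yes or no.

Column a has positive entries in row(s) 1, so the ratio test bounds it — not unbounded.

no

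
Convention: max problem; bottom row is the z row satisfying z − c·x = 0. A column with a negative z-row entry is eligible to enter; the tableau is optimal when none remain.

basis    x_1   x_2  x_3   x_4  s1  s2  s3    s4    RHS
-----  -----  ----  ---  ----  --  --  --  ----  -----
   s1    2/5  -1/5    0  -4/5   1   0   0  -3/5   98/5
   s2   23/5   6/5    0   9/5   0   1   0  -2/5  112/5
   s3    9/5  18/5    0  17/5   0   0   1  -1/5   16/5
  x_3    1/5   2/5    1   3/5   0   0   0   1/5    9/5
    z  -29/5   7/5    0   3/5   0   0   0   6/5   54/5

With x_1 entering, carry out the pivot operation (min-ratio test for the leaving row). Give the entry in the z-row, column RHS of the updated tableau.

190/9

Ratio test on column x_1 — row 1: (98/5)/(2/5) = 49; row 2: (112/5)/(23/5) = 112/23; row 3: (16/5)/(9/5) = 16/9; row 4: (9/5)/(1/5) = 9. Minimum is 16/9 at row 3 (s3 leaves); pivot element 9/5.
Divide row 3 by 9/5; eliminate column x_1 from the other rows.
z-row update in column RHS: 54/5 − (-29/5)·(16/9) = 190/9.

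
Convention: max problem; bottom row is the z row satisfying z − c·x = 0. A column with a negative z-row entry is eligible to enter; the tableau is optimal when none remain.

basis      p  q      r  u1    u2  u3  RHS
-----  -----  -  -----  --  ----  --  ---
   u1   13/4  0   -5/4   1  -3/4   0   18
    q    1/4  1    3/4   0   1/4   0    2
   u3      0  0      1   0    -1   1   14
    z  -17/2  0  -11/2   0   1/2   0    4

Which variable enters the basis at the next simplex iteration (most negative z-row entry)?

Negative z-row entries: p: -17/2, r: -11/2.
The most negative is -17/2 in column p, so p enters.

p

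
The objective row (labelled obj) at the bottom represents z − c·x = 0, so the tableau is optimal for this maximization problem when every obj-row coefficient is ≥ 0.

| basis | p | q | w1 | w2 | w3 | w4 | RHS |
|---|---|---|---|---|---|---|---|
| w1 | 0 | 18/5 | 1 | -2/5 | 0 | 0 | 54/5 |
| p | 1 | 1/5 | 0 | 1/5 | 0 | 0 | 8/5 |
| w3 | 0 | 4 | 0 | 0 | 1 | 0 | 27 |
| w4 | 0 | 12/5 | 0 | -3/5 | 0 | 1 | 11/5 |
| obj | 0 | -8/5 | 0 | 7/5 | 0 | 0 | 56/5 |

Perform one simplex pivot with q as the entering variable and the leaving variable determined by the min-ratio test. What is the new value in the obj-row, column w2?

Ratio test on column q — row 1: (54/5)/(18/5) = 3; row 2: (8/5)/(1/5) = 8; row 3: 27/4 = 27/4; row 4: (11/5)/(12/5) = 11/12. Minimum is 11/12 at row 4 (w4 leaves); pivot element 12/5.
Divide row 4 by 12/5; eliminate column q from the other rows.
obj-row update in column w2: 7/5 − (-8/5)·(-1/4) = 1.

1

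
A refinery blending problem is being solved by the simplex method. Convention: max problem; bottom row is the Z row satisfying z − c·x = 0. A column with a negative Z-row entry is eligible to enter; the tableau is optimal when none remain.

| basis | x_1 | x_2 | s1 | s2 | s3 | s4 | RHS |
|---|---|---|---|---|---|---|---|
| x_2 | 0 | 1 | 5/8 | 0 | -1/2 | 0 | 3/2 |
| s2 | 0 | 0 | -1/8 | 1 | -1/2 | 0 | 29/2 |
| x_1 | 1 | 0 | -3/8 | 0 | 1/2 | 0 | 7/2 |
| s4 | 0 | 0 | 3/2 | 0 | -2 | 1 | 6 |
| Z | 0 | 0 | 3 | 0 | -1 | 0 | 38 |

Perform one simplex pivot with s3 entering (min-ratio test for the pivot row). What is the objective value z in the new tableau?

45

Ratio test on column s3 — row 1: entry -1/2 ≤ 0; row 2: entry -1/2 ≤ 0; row 3: (7/2)/(1/2) = 7; row 4: entry -2 ≤ 0. Minimum is 7 at row 3 (x_1 leaves); pivot element 1/2.
Pivot on row 3; the Z-row RHS becomes 38 − (-1)·7 = 45.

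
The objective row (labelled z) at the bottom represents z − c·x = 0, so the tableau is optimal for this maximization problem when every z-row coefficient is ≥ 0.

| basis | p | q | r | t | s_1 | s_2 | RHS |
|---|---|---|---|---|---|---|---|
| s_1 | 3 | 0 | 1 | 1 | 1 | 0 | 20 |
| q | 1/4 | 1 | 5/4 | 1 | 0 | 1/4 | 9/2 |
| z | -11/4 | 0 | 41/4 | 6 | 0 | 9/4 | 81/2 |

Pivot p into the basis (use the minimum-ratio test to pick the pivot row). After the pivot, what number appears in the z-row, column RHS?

353/6

Ratio test on column p — row 1: 20/3 = 20/3; row 2: (9/2)/(1/4) = 18. Minimum is 20/3 at row 1 (s_1 leaves); pivot element 3.
Divide row 1 by 3; eliminate column p from the other rows.
z-row update in column RHS: 81/2 − (-11/4)·(20/3) = 353/6.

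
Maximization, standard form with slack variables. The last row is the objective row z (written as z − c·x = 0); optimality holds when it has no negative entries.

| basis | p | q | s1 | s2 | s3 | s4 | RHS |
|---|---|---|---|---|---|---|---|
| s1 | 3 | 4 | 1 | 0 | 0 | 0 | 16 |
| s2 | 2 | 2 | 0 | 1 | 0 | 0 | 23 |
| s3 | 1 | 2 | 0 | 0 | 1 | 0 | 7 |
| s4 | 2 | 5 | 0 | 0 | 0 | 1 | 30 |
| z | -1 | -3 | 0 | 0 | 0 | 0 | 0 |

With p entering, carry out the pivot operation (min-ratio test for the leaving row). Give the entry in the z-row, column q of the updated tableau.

-5/3

Ratio test on column p — row 1: 16/3 = 16/3; row 2: 23/2 = 23/2; row 3: 7/1 = 7; row 4: 30/2 = 15. Minimum is 16/3 at row 1 (s1 leaves); pivot element 3.
Divide row 1 by 3; eliminate column p from the other rows.
z-row update in column q: -3 − (-1)·(4/3) = -5/3.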